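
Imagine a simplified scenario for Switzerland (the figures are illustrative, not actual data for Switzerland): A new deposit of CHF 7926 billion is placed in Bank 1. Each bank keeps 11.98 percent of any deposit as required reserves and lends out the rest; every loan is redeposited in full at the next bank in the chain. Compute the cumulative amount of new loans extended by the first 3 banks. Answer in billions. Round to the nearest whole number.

Bank i lends (1 − rr)^i of the original deposit: Bank 1 lends 7926·0.8802 = 6976.4652, Bank 2 lends 7926·0.8802² ≈ 6140.6847, and so on.
Summing a geometric series: total = 7926·[0.8802·(1 − 0.8802^3) / (1 − 0.8802)] ≈ 18522.1805 billion.

CHF 18522 billion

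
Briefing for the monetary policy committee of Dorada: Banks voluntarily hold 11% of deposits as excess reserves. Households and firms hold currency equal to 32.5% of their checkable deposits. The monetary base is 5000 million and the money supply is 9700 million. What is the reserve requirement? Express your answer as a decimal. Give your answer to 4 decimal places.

Using m = M/MB = 9700/5000 = 1.940000. Since m = (1 + c)/(c + rr + e), the denominator satisfies c + rr + e = (1 + c)/m = (1 + 0.325) / 1.940000 ≈ 0.682990.
With c = 0.325 and e = 0.11, the reserve requirement is 0.682990 − 0.325 − 0.11 = 0.24799.

0.2480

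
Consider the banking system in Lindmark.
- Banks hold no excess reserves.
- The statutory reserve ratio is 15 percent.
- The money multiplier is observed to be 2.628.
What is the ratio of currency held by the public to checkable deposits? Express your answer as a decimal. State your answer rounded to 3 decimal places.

0.372

Using m = 2.628. From m = (1 + c)/(c + rr + e), rearranging gives 1 + c = m·(c + rr + e), so c·(1 − m) = m·(rr + e) − 1.
Hence c = [m·(rr + e) − 1]/(1 − m) = [2.628 × (0.15 + 0) − 1] / (1 − 2.628) ≈ 0.372113.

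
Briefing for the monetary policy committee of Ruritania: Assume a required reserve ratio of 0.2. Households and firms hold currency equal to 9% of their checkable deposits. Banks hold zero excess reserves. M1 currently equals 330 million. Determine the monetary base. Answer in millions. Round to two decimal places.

87.80 million

The money multiplier is m = (1 + c) / (rr + c) = (1 + 0.09) / (0.2 + 0.09) ≈ 3.758621.
MB = M / m = 330 / 3.758621 ≈ 87.7982 million.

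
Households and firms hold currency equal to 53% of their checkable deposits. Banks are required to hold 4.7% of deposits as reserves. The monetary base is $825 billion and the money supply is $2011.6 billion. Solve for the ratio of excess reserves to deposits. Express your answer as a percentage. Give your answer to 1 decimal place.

Using m = M/MB = 2011.6/825 ≈ 2.438303. Since m = (1 + c)/(c + rr + e), the denominator satisfies c + rr + e = (1 + c)/m = (1 + 0.53) / 2.438303 ≈ 0.627486.
With c = 0.53 and rr = 0.047, the ratio of excess reserves to deposits is 0.627486 − 0.53 − 0.047 = 0.050486.

5.0%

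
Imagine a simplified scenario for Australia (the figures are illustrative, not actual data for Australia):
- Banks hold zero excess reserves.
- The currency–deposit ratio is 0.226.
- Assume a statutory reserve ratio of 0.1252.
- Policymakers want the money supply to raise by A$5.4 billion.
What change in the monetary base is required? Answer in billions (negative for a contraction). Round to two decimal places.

A$1.55 billion

The money multiplier is m = (1 + c) / (rr + c) = (1 + 0.226) / (0.1252 + 0.226) ≈ 3.4909.
ΔMB = ΔM / m = (+5.4) / 3.4909 ≈ 1.5469 billion.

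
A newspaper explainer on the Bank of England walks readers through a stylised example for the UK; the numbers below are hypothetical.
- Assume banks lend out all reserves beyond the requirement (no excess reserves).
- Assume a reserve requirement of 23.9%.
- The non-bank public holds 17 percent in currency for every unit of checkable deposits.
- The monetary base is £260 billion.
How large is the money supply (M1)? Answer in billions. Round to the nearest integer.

£744 billion

The money multiplier is m = (1 + c) / (rr + c) = (1 + 0.17) / (0.239 + 0.17) ≈ 2.8606.
So M = m × MB = 2.8606 × 260 = 743.756 billion.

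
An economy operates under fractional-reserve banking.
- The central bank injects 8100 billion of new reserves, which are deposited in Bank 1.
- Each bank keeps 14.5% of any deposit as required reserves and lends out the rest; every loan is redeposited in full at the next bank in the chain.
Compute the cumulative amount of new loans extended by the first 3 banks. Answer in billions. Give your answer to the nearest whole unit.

Bank i lends (1 − rr)^i of the original deposit: Bank 1 lends 8100·0.8550 = 6925.5000, Bank 2 lends 8100·0.8550² = 5921.3025, and so on.
Summing a geometric series: total = 8100·[0.8550·(1 − 0.8550^3) / (1 − 0.8550)] ≈ 17909.5161 billion.

17910 billion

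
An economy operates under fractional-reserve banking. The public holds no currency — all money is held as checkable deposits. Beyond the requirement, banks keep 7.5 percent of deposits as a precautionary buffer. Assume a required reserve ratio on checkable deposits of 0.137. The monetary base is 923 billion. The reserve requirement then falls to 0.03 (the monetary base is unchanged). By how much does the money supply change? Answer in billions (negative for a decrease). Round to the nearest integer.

4437 billion

Initially m₁ = 1 / (0.137 + 0.075) ≈ 4.7170, so M₁ = 4.7170 × 923 = 4353.791 billion.
After the change m₂ = 1 / (0.03 + 0.075) ≈ 9.5238, so M₂ = 9.5238 × 923 = 8790.4674 billion.
ΔM = M₂ − M₁ = 8790.4674 − 4353.791 = 4436.6764 billion.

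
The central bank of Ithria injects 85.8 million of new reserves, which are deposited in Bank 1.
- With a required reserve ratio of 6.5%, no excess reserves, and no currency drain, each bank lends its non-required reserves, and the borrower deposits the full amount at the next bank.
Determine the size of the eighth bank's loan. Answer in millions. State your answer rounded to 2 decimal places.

50.12 million

Each bank lends a fraction (1 − rr) = 0.9350 of the deposit it receives, so Bank 8 receives 85.8·0.9350^7 and lends 85.8·0.9350^8 ≈ 50.1164 million.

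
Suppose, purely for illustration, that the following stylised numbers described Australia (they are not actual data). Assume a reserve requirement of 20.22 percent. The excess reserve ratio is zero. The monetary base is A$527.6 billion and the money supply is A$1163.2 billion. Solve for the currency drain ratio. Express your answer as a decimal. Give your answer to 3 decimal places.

0.460

Using m = M/MB = 1163.2/527.6 ≈ 2.204701. From m = (1 + c)/(c + rr + e), rearranging gives 1 + c = m·(c + rr + e), so c·(1 − m) = m·(rr + e) − 1.
Hence c = [m·(rr + e) − 1]/(1 − m) = [2.204701 × (0.2022 + 0) − 1] / (1 − 2.204701) ≈ 0.460039.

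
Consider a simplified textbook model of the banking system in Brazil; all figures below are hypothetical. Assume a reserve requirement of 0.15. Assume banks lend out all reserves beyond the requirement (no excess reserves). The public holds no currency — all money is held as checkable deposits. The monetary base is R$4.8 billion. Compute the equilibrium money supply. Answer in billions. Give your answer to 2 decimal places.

With no currency drain or excess reserves, the money multiplier is m = 1/rr = 1/0.15 ≈ 6.6667.
Money supply M = m × MB = 6.6667 × 4.8 ≈ 32.0002 billion.

R$32.00 billion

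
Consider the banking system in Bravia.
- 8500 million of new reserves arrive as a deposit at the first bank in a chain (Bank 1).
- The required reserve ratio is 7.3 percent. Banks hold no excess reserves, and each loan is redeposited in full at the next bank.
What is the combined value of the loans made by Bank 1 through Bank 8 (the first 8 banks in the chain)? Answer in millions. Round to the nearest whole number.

49079 million

Bank i lends (1 − rr)^i of the original deposit: Bank 1 lends 8500·0.9270 = 7879.5000, Bank 2 lends 8500·0.9270² = 7304.2965, and so on.
Summing a geometric series: total = 8500·[0.9270·(1 − 0.9270^8) / (1 − 0.9270)] ≈ 49079.2486 million.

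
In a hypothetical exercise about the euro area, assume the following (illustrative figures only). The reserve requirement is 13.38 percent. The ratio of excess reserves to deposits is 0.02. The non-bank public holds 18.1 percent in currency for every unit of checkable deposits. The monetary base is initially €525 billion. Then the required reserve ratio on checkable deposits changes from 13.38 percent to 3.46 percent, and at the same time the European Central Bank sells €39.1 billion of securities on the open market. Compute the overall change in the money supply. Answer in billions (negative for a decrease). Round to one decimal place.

€583.8 billion

Before: m₁ = (1 + 0.181) / (0.1338 + 0.02 + 0.181) ≈ 3.52748, MB₁ = 525, so M₁ = 3.52748 × 525 = 1851.927 billion.
After: m₂ = (1 + 0.181) / (0.0346 + 0.02 + 0.181) ≈ 5.01273, MB₂ = 525 − 39.1 = 485.9, so M₂ = 5.01273 × 485.9 ≈ 2435.6855 billion.
ΔM = M₂ − M₁ = 2435.6855 − 1851.927 = 583.7585 billion.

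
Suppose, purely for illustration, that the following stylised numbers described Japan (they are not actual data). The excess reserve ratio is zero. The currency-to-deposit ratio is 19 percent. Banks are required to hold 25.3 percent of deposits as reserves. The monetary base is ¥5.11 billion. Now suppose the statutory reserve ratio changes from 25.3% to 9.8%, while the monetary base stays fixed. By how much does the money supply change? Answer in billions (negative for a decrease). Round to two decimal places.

Initially m₁ = (1 + 0.19) / (0.253 + 0.19) ≈ 2.6862, so M₁ = 2.6862 × 5.11 ≈ 13.7265 billion.
After the change m₂ = (1 + 0.19) / (0.098 + 0.19) ≈ 4.1319, so M₂ = 4.1319 × 5.11 ≈ 21.114 billion.
ΔM = M₂ − M₁ = 21.114 − 13.7265 = 7.3875 billion.

¥7.39 billion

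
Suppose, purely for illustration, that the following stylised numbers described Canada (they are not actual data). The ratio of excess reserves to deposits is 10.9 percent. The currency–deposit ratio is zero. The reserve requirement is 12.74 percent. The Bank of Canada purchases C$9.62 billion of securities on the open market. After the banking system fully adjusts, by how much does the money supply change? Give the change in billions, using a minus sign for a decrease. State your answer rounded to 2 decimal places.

The money multiplier is m = 1 / (rr + e) = 1 / (0.1274 + 0.109) ≈ 4.2301.
The purchase adds 9.62 billion of base, so ΔM = m × ΔMB = 4.2301 × (+9.62) ≈ 40.6936 billion.

C$40.69 billion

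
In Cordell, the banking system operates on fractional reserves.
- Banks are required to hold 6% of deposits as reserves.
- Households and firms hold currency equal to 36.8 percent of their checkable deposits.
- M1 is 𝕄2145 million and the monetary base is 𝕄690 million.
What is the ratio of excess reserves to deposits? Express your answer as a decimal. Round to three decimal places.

Using m = M/MB = 2145/690 ≈ 3.108696. Since m = (1 + c)/(c + rr + e), the denominator satisfies c + rr + e = (1 + c)/m = (1 + 0.368) / 3.108696 ≈ 0.440056.
With c = 0.368 and rr = 0.06, the ratio of excess reserves to deposits is 0.440056 − 0.368 − 0.06 = 0.012056.

0.012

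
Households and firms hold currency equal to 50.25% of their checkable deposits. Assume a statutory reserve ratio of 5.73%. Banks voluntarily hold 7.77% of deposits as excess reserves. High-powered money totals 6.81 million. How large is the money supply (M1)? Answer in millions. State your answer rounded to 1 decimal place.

16.1 million

The money multiplier is m = (1 + c) / (rr + e + c) = (1 + 0.5025) / (0.0573 + 0.0777 + 0.5025) ≈ 2.3569.
So M = m × MB = 2.3569 × 6.81 ≈ 16.0505 million.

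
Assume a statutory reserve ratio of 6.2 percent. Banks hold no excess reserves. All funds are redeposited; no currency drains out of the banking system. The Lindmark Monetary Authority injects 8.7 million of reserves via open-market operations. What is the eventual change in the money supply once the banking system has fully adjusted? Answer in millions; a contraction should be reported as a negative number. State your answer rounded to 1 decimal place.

The simple money multiplier is m = 1/rr = 1/0.062 ≈ 16.1290.
An open-market purchase increases the monetary base by 8.7 million, so ΔM = m × ΔMB = 16.1290 × 8.7 = 140.3223 million.

140.3 million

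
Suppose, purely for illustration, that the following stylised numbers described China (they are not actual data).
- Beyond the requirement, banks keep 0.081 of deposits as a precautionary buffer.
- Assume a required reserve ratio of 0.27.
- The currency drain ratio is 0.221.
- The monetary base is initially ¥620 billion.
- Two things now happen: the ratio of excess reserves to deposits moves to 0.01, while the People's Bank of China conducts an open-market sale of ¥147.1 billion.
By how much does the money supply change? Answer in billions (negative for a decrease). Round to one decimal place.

-170.9 billion

Before: m₁ = (1 + 0.221) / (0.27 + 0.081 + 0.221) ≈ 2.13462, MB₁ = 620, so M₁ = 2.13462 × 620 = 1323.4644 billion.
After: m₂ = (1 + 0.221) / (0.27 + 0.01 + 0.221) ≈ 2.43713, MB₂ = 620 − 147.1 = 472.9, so M₂ = 2.43713 × 472.9 ≈ 1152.5188 billion.
ΔM = M₂ − M₁ = 1152.5188 − 1323.4644 = -170.9456 billion.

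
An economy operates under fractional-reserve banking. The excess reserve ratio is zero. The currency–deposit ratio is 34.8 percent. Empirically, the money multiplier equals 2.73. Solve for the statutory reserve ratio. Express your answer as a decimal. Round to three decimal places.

0.146

Using m = 2.73. Since m = (1 + c)/(c + rr + e), the denominator satisfies c + rr + e = (1 + c)/m = (1 + 0.348) / 2.73 ≈ 0.493773.
With c = 0.348 and e = 0, the statutory reserve ratio is 0.493773 − 0.348 − 0 = 0.145773.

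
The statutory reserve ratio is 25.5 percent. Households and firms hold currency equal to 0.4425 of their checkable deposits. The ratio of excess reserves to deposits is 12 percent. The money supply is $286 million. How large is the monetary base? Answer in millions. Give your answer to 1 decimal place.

$162.1 million

The money multiplier is m = (1 + c) / (rr + e + c) = (1 + 0.4425) / (0.255 + 0.12 + 0.4425) ≈ 1.76453.
MB = M / m = 286 / 1.76453 ≈ 162.0828 million.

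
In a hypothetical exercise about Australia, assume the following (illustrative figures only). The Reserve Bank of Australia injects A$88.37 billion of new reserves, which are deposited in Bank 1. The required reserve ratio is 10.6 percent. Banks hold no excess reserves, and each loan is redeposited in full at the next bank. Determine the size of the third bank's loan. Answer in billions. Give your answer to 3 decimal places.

A$63.142 billion

Each bank lends a fraction (1 − rr) = 0.8940 of the deposit it receives, so Bank 3 receives 88.37·0.8940^2 and lends 88.37·0.8940^3 ≈ 63.1419 billion.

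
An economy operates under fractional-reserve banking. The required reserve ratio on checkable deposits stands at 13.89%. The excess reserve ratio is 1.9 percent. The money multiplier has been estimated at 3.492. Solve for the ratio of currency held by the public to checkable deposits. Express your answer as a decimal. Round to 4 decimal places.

0.1800

Using m = 3.492. From m = (1 + c)/(c + rr + e), rearranging gives 1 + c = m·(c + rr + e), so c·(1 − m) = m·(rr + e) − 1.
Hence c = [m·(rr + e) − 1]/(1 − m) = [3.492 × (0.1389 + 0.019) − 1] / (1 − 3.492) ≈ 0.180021.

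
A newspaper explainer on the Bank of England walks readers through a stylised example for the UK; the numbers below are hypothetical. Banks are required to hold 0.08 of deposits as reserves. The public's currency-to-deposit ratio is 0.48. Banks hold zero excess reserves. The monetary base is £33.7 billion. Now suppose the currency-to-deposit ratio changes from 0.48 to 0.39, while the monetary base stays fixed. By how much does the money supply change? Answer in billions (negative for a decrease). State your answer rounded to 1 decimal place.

Initially m₁ = (1 + 0.48) / (0.08 + 0.48) ≈ 2.6429, so M₁ = 2.6429 × 33.7 ≈ 89.0657 billion.
After the change m₂ = (1 + 0.39) / (0.08 + 0.39) ≈ 2.9574, so M₂ = 2.9574 × 33.7 ≈ 99.6644 billion.
ΔM = M₂ − M₁ = 99.6644 − 89.0657 = 10.5987 billion.

£10.6 billion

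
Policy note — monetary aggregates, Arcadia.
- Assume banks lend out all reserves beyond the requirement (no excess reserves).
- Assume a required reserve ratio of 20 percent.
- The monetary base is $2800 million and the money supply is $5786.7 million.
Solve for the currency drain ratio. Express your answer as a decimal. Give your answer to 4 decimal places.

Using m = M/MB = 5786.7/2800 ≈ 2.066679. From m = (1 + c)/(c + rr + e), rearranging gives 1 + c = m·(c + rr + e), so c·(1 − m) = m·(rr + e) − 1.
Hence c = [m·(rr + e) − 1]/(1 − m) = [2.066679 × (0.2 + 0) − 1] / (1 − 2.066679) ≈ 0.549991.

0.5500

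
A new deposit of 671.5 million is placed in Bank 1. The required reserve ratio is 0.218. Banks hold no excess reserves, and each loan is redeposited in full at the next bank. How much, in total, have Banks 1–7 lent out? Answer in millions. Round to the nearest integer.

Bank i lends (1 − rr)^i of the original deposit: Bank 1 lends 671.5·0.7820 = 525.1130, Bank 2 lends 671.5·0.7820² ≈ 410.6384, and so on.
Summing a geometric series: total = 671.5·[0.7820·(1 − 0.7820^7) / (1 − 0.7820)] ≈ 1978.0071 million.

1978 million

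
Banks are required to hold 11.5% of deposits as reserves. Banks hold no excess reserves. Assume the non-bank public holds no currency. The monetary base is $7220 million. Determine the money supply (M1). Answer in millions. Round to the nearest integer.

$62783 million

With no currency drain or excess reserves, the money multiplier is m = 1/rr = 1/0.115 ≈ 8.69565.
Money supply M = m × MB = 8.69565 × 7220 = 62782.593 million.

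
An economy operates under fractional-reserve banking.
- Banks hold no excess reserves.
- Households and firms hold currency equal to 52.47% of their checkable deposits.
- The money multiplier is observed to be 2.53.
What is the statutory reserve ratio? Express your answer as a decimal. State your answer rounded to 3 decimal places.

0.078

Using m = 2.53. Since m = (1 + c)/(c + rr + e), the denominator satisfies c + rr + e = (1 + c)/m = (1 + 0.5247) / 2.53 ≈ 0.602648.
With c = 0.5247 and e = 0, the statutory reserve ratio is 0.602648 − 0.5247 − 0 = 0.077948.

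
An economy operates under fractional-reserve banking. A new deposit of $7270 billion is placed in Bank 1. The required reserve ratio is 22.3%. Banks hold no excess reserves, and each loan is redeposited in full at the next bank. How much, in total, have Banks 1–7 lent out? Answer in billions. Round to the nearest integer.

Bank i lends (1 − rr)^i of the original deposit: Bank 1 lends 7270·0.7770 = 5648.7900, Bank 2 lends 7270·0.7770² ≈ 4389.1098, and so on.
Summing a geometric series: total = 7270·[0.7770·(1 − 0.7770^7) / (1 − 0.7770)] ≈ 20999.8020 billion.

$21000 billion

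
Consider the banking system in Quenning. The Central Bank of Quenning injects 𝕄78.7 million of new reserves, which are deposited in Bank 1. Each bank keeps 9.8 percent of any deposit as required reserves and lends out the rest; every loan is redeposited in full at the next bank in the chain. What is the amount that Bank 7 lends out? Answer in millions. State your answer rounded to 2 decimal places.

Each bank lends a fraction (1 − rr) = 0.9020 of the deposit it receives, so Bank 7 receives 78.7·0.9020^6 and lends 78.7·0.9020^7 ≈ 38.2314 million.

𝕄38.23 million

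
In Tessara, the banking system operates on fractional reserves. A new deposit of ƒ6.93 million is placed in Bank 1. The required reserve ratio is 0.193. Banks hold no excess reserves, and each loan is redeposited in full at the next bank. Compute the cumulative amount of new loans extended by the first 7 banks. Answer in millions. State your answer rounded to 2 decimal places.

Bank i lends (1 − rr)^i of the original deposit: Bank 1 lends 6.93·0.8070 ≈ 5.5925, Bank 2 lends 6.93·0.8070² ≈ 4.5132, and so on.
Summing a geometric series: total = 6.93·[0.8070·(1 − 0.8070^7) / (1 − 0.8070)] ≈ 22.5178 million.

ƒ22.52 million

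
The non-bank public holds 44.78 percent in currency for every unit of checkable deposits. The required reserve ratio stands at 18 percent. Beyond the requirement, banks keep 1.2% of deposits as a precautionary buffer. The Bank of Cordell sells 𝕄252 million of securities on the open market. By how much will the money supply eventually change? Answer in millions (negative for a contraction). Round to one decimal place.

The money multiplier is m = (1 + c) / (rr + e + c) = (1 + 0.4478) / (0.18 + 0.012 + 0.4478) ≈ 2.26289.
The sale removes 252 million of base, so ΔM = m × ΔMB = 2.26289 × (−252) ≈ -570.2483 million.

-570.2 million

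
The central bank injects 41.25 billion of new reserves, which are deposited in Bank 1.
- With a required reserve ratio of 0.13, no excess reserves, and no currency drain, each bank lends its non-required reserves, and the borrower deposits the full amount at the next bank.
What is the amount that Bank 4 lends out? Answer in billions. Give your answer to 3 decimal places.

Each bank lends a fraction (1 − rr) = 0.8700 of the deposit it receives, so Bank 4 receives 41.25·0.8700^3 and lends 41.25·0.8700^4 ≈ 23.6320 billion.

23.632 billion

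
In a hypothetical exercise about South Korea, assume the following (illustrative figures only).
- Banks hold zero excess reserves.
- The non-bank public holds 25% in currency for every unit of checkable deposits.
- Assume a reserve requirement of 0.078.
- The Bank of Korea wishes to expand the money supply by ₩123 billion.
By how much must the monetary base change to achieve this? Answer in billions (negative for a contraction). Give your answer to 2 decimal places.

The money multiplier is m = (1 + c) / (rr + c) = (1 + 0.25) / (0.078 + 0.25) ≈ 3.810976.
ΔMB = ΔM / m = (+123) / 3.810976 ≈ 32.2752 billion.

₩32.28 billion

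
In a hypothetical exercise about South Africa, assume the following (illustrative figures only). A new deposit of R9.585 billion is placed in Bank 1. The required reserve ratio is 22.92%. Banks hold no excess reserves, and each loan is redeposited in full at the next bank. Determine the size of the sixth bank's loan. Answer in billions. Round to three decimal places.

R2.010 billion

Each bank lends a fraction (1 − rr) = 0.7708 of the deposit it receives, so Bank 6 receives 9.585·0.7708^5 and lends 9.585·0.7708^6 ≈ 2.0102 billion.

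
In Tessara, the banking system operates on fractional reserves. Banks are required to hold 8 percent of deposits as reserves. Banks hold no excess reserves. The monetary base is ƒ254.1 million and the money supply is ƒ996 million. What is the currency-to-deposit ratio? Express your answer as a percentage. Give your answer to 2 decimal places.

Using m = M/MB = 996/254.1 ≈ 3.919717. From m = (1 + c)/(c + rr + e), rearranging gives 1 + c = m·(c + rr + e), so c·(1 − m) = m·(rr + e) − 1.
Hence c = [m·(rr + e) − 1]/(1 − m) = [3.919717 × (0.08 + 0) − 1] / (1 − 3.919717) ≈ 0.235099.

23.51%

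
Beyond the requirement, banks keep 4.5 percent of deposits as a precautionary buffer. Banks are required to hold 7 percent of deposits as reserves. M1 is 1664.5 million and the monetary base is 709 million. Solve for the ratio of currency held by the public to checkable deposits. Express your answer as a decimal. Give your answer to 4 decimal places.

0.5417

Using m = M/MB = 1664.5/709 ≈ 2.347673. From m = (1 + c)/(c + rr + e), rearranging gives 1 + c = m·(c + rr + e), so c·(1 − m) = m·(rr + e) − 1.
Hence c = [m·(rr + e) − 1]/(1 − m) = [2.347673 × (0.07 + 0.045) − 1] / (1 − 2.347673) ≈ 0.541687.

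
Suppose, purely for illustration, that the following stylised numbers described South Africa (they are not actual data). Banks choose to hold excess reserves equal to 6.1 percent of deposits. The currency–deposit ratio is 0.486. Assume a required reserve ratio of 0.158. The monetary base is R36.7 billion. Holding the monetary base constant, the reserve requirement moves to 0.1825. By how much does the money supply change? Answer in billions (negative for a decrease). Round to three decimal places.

Initially m₁ = (1 + 0.486) / (0.158 + 0.061 + 0.486) ≈ 2.107801, so M₁ = 2.107801 × 36.7 ≈ 77.3563 billion.
After the change m₂ = (1 + 0.486) / (0.1825 + 0.061 + 0.486) ≈ 2.037012, so M₂ = 2.037012 × 36.7 ≈ 74.7583 billion.
ΔM = M₂ − M₁ = 74.7583 − 77.3563 = -2.598 billion.

-2.598 billion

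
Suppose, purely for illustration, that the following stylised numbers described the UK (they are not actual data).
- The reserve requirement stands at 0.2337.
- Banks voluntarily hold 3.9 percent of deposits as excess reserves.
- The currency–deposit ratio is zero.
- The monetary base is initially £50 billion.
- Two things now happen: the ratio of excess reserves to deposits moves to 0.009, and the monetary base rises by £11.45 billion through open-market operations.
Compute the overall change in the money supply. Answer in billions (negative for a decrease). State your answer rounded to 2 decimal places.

£69.84 billion

Before: m₁ = 1 / (0.2337 + 0.039) ≈ 3.66703, MB₁ = 50, so M₁ = 3.66703 × 50 = 183.3515 billion.
After: m₂ = 1 / (0.2337 + 0.009) ≈ 4.12031, MB₂ = 50 + 11.45 = 61.45, so M₂ = 4.12031 × 61.45 ≈ 253.193 billion.
ΔM = M₂ − M₁ = 253.193 − 183.3515 = 69.8415 billion.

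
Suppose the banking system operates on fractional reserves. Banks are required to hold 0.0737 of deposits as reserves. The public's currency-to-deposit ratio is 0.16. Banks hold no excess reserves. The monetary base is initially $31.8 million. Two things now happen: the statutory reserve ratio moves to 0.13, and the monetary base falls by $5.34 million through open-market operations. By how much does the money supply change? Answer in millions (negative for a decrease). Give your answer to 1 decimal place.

Before: m₁ = (1 + 0.16) / (0.0737 + 0.16) ≈ 4.9636, MB₁ = 31.8, so M₁ = 4.9636 × 31.8 ≈ 157.8425 million.
After: m₂ = (1 + 0.16) / (0.13 + 0.16) = 4, MB₂ = 31.8 − 5.34 = 26.46, so M₂ = 4 × 26.46 = 105.84 million.
ΔM = M₂ − M₁ = 105.84 − 157.8425 = -52.0025 million.

-52.0 million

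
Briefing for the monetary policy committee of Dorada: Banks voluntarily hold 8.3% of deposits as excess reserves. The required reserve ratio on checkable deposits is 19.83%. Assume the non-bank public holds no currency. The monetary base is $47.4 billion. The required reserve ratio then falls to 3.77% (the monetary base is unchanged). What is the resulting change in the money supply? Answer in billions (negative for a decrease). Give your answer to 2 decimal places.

Initially m₁ = 1 / (0.1983 + 0.083) ≈ 3.55492, so M₁ = 3.55492 × 47.4 ≈ 168.5032 billion.
After the change m₂ = 1 / (0.0377 + 0.083) ≈ 8.28500, so M₂ = 8.28500 × 47.4 = 392.709 billion.
ΔM = M₂ − M₁ = 392.709 − 168.5032 = 224.2058 billion.

$224.21 billion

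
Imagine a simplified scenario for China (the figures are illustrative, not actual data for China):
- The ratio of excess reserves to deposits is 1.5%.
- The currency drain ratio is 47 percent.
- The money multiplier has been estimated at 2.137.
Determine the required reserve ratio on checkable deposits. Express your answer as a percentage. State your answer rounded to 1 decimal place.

20.3%

Using m = 2.137. Since m = (1 + c)/(c + rr + e), the denominator satisfies c + rr + e = (1 + c)/m = (1 + 0.47) / 2.137 ≈ 0.687880.
With c = 0.47 and e = 0.015, the required reserve ratio on checkable deposits is 0.687880 − 0.47 − 0.015 = 0.20288.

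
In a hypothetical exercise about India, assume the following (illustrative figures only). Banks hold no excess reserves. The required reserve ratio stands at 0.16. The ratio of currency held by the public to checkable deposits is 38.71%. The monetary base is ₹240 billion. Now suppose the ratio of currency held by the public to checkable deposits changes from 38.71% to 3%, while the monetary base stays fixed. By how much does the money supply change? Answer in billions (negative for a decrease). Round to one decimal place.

Initially m₁ = (1 + 0.3871) / (0.16 + 0.3871) ≈ 2.53537, so M₁ = 2.53537 × 240 = 608.4888 billion.
After the change m₂ = (1 + 0.03) / (0.16 + 0.03) ≈ 5.42105, so M₂ = 5.42105 × 240 = 1301.052 billion.
ΔM = M₂ − M₁ = 1301.052 − 608.4888 = 692.5632 billion.

₹692.6 billion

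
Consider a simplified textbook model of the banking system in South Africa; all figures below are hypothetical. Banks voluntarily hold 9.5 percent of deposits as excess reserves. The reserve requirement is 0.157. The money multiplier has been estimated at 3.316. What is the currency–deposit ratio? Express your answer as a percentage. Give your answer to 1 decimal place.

Using m = 3.316. From m = (1 + c)/(c + rr + e), rearranging gives 1 + c = m·(c + rr + e), so c·(1 − m) = m·(rr + e) − 1.
Hence c = [m·(rr + e) − 1]/(1 − m) = [3.316 × (0.157 + 0.095) − 1] / (1 − 3.316) ≈ 0.070971.

7.1%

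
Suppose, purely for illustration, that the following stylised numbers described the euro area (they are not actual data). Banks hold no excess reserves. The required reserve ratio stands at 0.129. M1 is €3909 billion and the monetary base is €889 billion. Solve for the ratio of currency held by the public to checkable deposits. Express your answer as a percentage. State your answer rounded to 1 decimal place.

Using m = M/MB = 3909/889 ≈ 4.397075. From m = (1 + c)/(c + rr + e), rearranging gives 1 + c = m·(c + rr + e), so c·(1 − m) = m·(rr + e) − 1.
Hence c = [m·(rr + e) − 1]/(1 − m) = [4.397075 × (0.129 + 0) − 1] / (1 − 4.397075) ≈ 0.127397.

12.7%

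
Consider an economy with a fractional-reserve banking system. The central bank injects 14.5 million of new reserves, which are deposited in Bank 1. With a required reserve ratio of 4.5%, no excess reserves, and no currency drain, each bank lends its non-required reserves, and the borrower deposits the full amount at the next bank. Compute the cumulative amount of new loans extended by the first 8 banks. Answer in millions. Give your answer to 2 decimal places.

Bank i lends (1 − rr)^i of the original deposit: Bank 1 lends 14.5·0.9550 = 13.8475, Bank 2 lends 14.5·0.9550² ≈ 13.2244, and so on.
Summing a geometric series: total = 14.5·[0.9550·(1 − 0.9550^8) / (1 − 0.9550)] ≈ 94.8172 million.

94.82 million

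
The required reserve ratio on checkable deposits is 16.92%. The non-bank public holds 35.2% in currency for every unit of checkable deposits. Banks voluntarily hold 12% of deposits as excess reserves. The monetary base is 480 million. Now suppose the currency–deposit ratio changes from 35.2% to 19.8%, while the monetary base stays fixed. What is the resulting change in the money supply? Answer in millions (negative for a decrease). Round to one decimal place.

168.2 million

Initially m₁ = (1 + 0.352) / (0.1692 + 0.12 + 0.352) ≈ 2.10855, so M₁ = 2.10855 × 480 = 1012.104 million.
After the change m₂ = (1 + 0.198) / (0.1692 + 0.12 + 0.198) ≈ 2.45895, so M₂ = 2.45895 × 480 = 1180.296 million.
ΔM = M₂ − M₁ = 1180.296 − 1012.104 = 168.192 million.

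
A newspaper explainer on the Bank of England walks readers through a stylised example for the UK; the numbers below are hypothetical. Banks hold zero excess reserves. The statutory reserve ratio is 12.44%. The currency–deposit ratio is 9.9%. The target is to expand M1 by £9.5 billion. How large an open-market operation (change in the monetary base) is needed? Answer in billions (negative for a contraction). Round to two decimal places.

The money multiplier is m = (1 + c) / (rr + c) = (1 + 0.099) / (0.1244 + 0.099) ≈ 4.9194.
ΔMB = ΔM / m = (+9.5) / 4.9194 ≈ 1.9311 billion.

£1.93 billion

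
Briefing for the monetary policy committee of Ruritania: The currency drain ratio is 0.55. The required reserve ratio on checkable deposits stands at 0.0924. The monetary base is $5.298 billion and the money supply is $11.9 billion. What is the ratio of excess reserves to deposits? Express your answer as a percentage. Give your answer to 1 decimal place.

4.8%

Using m = M/MB = 11.9/5.298 ≈ 2.246131. Since m = (1 + c)/(c + rr + e), the denominator satisfies c + rr + e = (1 + c)/m = (1 + 0.55) / 2.246131 ≈ 0.690076.
With c = 0.55 and rr = 0.0924, the ratio of excess reserves to deposits is 0.690076 − 0.55 − 0.0924 = 0.047676.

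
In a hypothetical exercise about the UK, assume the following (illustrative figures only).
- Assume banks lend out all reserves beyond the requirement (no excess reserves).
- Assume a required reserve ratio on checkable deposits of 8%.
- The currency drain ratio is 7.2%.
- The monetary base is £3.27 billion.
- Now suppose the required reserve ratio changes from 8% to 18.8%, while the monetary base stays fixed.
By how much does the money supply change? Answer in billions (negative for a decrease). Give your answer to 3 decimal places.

Initially m₁ = (1 + 0.072) / (0.08 + 0.072) ≈ 7.05263, so M₁ = 7.05263 × 3.27 ≈ 23.0621 billion.
After the change m₂ = (1 + 0.072) / (0.188 + 0.072) ≈ 4.12308, so M₂ = 4.12308 × 3.27 ≈ 13.4825 billion.
ΔM = M₂ − M₁ = 13.4825 − 23.0621 = -9.5796 billion.

-9.580 billion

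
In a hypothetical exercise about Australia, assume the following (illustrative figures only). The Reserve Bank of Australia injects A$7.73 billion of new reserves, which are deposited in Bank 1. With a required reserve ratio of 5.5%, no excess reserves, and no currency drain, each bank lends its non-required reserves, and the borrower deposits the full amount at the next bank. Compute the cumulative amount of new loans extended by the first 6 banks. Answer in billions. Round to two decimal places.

Bank i lends (1 − rr)^i of the original deposit: Bank 1 lends 7.73·0.9450 ≈ 7.3049, Bank 2 lends 7.73·0.9450² ≈ 6.9031, and so on.
Summing a geometric series: total = 7.73·[0.9450·(1 − 0.9450^6) / (1 − 0.9450)] ≈ 38.2267 billion.

A$38.23 billion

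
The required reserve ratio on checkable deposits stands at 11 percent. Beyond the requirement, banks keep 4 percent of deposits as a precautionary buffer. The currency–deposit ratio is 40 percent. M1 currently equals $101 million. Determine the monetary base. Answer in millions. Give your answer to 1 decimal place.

The money multiplier is m = (1 + c) / (rr + e + c) = (1 + 0.4) / (0.11 + 0.04 + 0.4) ≈ 2.54545.
MB = M / m = 101 / 2.54545 ≈ 39.6786 million.

$39.7 million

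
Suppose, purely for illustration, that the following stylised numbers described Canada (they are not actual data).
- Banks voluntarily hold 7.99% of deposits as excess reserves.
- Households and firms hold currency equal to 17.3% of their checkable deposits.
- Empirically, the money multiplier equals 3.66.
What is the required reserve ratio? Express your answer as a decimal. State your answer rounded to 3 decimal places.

Using m = 3.66. Since m = (1 + c)/(c + rr + e), the denominator satisfies c + rr + e = (1 + c)/m = (1 + 0.173) / 3.66 ≈ 0.320492.
With c = 0.173 and e = 0.0799, the required reserve ratio is 0.320492 − 0.173 − 0.0799 = 0.067592.

0.068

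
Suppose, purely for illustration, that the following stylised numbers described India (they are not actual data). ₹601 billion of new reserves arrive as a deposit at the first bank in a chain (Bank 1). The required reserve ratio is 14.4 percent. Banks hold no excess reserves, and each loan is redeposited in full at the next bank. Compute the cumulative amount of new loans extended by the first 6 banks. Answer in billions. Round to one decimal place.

Bank i lends (1 − rr)^i of the original deposit: Bank 1 lends 601·0.8560 = 514.4560, Bank 2 lends 601·0.8560² ≈ 440.3743, and so on.
Summing a geometric series: total = 601·[0.8560·(1 − 0.8560^6) / (1 − 0.8560)] ≈ 2167.1193 billion.

₹2167.1 billion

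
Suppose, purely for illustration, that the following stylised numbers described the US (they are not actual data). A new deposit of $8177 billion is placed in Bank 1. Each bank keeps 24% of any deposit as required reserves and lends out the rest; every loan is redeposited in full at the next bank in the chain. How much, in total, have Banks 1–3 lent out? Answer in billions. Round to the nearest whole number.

$14527 billion

Bank i lends (1 − rr)^i of the original deposit: Bank 1 lends 8177·0.7600 = 6214.5200, Bank 2 lends 8177·0.7600² = 4723.0352, and so on.
Summing a geometric series: total = 8177·[0.7600·(1 − 0.7600^3) / (1 − 0.7600)] ≈ 14527.0620 billion.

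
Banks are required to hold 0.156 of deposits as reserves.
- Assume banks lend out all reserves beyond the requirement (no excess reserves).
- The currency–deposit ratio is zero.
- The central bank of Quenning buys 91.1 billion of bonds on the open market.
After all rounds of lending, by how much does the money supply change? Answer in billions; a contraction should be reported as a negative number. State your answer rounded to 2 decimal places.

583.97 billion

The simple money multiplier is m = 1/rr = 1/0.156 ≈ 6.41026.
An open-market purchase increases the monetary base by 91.1 billion, so ΔM = m × ΔMB = 6.41026 × 91.1 ≈ 583.9747 billion.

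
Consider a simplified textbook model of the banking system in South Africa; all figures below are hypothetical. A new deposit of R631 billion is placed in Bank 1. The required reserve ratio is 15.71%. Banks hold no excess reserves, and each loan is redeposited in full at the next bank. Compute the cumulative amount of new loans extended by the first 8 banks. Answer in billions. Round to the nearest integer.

Bank i lends (1 − rr)^i of the original deposit: Bank 1 lends 631·0.8429 = 531.8699, Bank 2 lends 631·0.8429² ≈ 448.3131, and so on.
Summing a geometric series: total = 631·[0.8429·(1 − 0.8429^8) / (1 − 0.8429)] ≈ 2522.8939 billion.

R2523 billion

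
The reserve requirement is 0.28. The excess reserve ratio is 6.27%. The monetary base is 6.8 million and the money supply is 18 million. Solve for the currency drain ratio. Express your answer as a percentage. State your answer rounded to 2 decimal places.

5.64%

Using m = M/MB = 18/6.8 ≈ 2.647059. From m = (1 + c)/(c + rr + e), rearranging gives 1 + c = m·(c + rr + e), so c·(1 − m) = m·(rr + e) − 1.
Hence c = [m·(rr + e) − 1]/(1 − m) = [2.647059 × (0.28 + 0.0627) − 1] / (1 − 2.647059) ≈ 0.056375.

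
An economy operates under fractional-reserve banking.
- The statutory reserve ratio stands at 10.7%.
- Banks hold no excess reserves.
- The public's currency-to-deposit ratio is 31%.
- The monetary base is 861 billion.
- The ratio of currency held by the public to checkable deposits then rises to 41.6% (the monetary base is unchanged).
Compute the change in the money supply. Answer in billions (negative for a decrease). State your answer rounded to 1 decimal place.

-373.7 billion

Initially m₁ = (1 + 0.31) / (0.107 + 0.31) ≈ 3.14149, so M₁ = 3.14149 × 861 ≈ 2704.8229 billion.
After the change m₂ = (1 + 0.416) / (0.107 + 0.416) ≈ 2.70746, so M₂ = 2.70746 × 861 ≈ 2331.1231 billion.
ΔM = M₂ − M₁ = 2331.1231 − 2704.8229 = -373.6998 billion.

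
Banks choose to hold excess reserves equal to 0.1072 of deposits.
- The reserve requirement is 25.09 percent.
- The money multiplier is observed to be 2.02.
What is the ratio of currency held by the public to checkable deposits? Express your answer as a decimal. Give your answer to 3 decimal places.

0.271

Using m = 2.02. From m = (1 + c)/(c + rr + e), rearranging gives 1 + c = m·(c + rr + e), so c·(1 − m) = m·(rr + e) − 1.
Hence c = [m·(rr + e) − 1]/(1 − m) = [2.02 × (0.2509 + 0.1072) − 1] / (1 − 2.02) ≈ 0.271214.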